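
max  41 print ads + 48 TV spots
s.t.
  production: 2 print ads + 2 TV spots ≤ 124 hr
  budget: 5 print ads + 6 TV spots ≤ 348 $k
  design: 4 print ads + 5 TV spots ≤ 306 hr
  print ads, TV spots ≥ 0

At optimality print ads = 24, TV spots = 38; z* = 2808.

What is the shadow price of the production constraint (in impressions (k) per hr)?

3

Binding: production and budget. Non-binding: design (20 unused).
Slack constraints have shadow price 0 (complementary slackness).
The binding rows give the dual system: 2·y_production + 5·y_budget = 41 and 2·y_production + 6·y_budget = 48.
→ y_production = 3 and y_budget = 7.
Shadow price of production = 3.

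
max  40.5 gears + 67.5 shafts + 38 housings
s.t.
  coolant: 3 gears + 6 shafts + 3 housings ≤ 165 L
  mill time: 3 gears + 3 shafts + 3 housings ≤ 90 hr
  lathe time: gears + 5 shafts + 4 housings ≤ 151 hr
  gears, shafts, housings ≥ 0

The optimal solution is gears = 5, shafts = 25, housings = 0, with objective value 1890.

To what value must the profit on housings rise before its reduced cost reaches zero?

40.5

Binding: coolant and mill time. Non-binding: lathe time (21 unused).
Since lathe time is not tight, its dual is 0.
From A_Bᵀ y = c: 3·y_coolant + 3·y_mill time = 40.5; 6·y_coolant + 3·y_mill time = 67.5.
This yields shadow prices y_coolant = 9, y_mill time = 4.5.
housings enters the basis when its profit ≥ yᵀa₃ = 9·3 + 4.5·3 = 40.5.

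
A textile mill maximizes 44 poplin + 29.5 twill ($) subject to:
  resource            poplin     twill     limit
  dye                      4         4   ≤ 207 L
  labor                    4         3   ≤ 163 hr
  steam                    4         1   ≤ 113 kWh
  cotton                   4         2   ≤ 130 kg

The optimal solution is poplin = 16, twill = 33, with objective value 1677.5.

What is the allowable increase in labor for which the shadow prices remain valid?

Binding constraints: labor, cotton. The basis is B = [[4,3],[4,2]] with det -4.
Per unit increase in labor, x* moves by d = (-0.5, 1).
The basis stays optimal until dye becomes binding; allowable increase = 5.5 hr.

5.5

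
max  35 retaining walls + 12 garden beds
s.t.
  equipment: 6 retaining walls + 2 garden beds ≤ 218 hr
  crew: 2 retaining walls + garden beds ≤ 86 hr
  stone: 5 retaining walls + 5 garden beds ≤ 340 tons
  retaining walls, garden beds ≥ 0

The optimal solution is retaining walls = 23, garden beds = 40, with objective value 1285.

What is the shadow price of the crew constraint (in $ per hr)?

1

At the optimum: equipment uses 218 of 218 (binding); crew uses 86 of 86 (binding); stone uses 315 of 340 (slack = 25).
Slack constraints have shadow price 0 (complementary slackness).
Dual feasibility on the basic columns requires 6·y_equipment + 2·y_crew = 35, 2·y_equipment + 1·y_crew = 12.
This yields shadow prices y_equipment = 5.5, y_crew = 1.
Shadow price of crew = 1.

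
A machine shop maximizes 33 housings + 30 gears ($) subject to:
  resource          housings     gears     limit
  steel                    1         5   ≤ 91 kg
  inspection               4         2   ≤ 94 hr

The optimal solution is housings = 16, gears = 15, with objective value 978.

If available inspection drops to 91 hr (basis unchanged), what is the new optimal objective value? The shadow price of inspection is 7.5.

955.5

Δb = -3, so new z* = 978 + (7.5)·(-3) = 978 − 22.5 = 955.5.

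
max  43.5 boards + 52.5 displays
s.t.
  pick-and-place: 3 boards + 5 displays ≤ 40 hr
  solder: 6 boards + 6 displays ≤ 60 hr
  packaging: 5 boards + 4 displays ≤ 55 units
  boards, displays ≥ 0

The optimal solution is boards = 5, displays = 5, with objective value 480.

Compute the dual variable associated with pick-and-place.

4.5

Check each constraint at x*: pick-and-place 40/40 (tight); solder 60/60 (tight); packaging 45/55 (slack 10).
By complementary slackness, y = 0 for the non-binding constraint.
The binding rows give the dual system: 3·y_pick-and-place + 6·y_solder = 43.5 and 5·y_pick-and-place + 6·y_solder = 52.5.
This yields shadow prices y_pick-and-place = 4.5, y_solder = 5.
Shadow price of pick-and-place = 4.5.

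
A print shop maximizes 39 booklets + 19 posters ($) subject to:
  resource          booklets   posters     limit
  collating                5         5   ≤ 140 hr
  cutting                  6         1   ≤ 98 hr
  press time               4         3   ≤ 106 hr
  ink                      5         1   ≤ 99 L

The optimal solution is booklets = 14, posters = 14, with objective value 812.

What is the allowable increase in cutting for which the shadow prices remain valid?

18.75

Binding constraints: collating, cutting. The basis is B = [[5,5],[6,1]] with det -25.
Per unit increase in cutting, x* moves by d = (0.2, -0.2).
The basis stays optimal until ink becomes binding; allowable increase = 18.75 hr.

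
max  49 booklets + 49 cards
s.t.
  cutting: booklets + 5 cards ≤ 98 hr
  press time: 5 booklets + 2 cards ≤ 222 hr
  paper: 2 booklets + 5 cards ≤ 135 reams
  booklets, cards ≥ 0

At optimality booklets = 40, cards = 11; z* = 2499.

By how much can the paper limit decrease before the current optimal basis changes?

46.2

Binding constraints: press time, paper. The basis is B = [[5,2],[2,5]] with det 21.
Per unit decrease in paper, x* moves by d = (0.0952, -0.2381).
The basis stays optimal until cards reaches 0; allowable decrease = 46.2 reams.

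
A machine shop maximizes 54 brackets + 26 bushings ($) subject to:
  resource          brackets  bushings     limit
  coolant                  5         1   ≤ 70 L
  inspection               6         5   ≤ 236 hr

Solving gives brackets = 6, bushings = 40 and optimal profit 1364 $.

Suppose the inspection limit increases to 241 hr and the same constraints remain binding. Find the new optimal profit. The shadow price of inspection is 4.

1384

Δb = 5, so new z* = 1364 + (4)·(5) = 1364 + 20 = 1384.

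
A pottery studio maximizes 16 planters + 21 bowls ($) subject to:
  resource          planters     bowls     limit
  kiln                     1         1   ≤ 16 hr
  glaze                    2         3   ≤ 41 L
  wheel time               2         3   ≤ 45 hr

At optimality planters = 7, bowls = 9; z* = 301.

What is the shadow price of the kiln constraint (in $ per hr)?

6

Check each constraint at x*: kiln 16/16 (tight); glaze 41/41 (tight); wheel time 41/45 (slack 4).
Slack constraints have shadow price 0 (complementary slackness).
From A_Bᵀ y = c: 1·y_kiln + 2·y_glaze = 16; 1·y_kiln + 3·y_glaze = 21.
This yields shadow prices y_kiln = 6, y_glaze = 5.
Shadow price of kiln = 6.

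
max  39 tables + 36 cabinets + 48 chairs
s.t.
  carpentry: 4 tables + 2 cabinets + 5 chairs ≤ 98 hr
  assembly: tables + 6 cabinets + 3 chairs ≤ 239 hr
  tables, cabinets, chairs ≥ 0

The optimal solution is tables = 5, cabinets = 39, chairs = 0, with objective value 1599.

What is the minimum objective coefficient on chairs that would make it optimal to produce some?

54

Both carpentry and assembly are binding at x*.
Dual feasibility on the basic columns requires 4·y_carpentry + 1·y_assembly = 39, 2·y_carpentry + 6·y_assembly = 36.
Solving: y_carpentry = 9, y_assembly = 3.
chairs enters the basis when its profit ≥ yᵀa₃ = 9·5 + 3·3 = 54.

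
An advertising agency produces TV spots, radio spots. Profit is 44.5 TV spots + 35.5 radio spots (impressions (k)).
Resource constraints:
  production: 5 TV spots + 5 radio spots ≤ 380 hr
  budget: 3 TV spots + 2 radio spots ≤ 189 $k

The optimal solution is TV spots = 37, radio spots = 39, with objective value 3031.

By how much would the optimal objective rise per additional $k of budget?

9

Both production and budget are binding at x*.
Dual feasibility on the basic columns requires 5·y_production + 3·y_budget = 44.5, 5·y_production + 2·y_budget = 35.5.
This yields shadow prices y_production = 3.5, y_budget = 9.
Shadow price of budget = 9.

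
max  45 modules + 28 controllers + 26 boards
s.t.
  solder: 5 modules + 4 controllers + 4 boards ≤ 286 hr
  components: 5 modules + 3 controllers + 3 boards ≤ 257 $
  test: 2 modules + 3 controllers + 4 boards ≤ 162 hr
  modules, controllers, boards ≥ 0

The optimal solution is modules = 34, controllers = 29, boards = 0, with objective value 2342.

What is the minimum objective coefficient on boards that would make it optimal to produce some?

At the optimum: solder uses 286 of 286 (binding); components uses 257 of 257 (binding); test uses 155 of 162 (slack = 7).
Slack constraints have shadow price 0 (complementary slackness).
Dual feasibility on the basic columns requires 5·y_solder + 5·y_components = 45, 4·y_solder + 3·y_components = 28.
This yields shadow prices y_solder = 1, y_components = 8.
boards enters the basis when its profit ≥ yᵀa₃ = 1·4 + 8·3 = 28.

28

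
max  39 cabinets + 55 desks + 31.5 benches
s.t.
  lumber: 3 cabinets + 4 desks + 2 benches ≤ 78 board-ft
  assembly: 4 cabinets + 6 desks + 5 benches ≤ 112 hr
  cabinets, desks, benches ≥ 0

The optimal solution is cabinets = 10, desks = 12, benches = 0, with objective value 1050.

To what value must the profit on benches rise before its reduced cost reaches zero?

36.5

Check each constraint at x*: lumber 78/78 (tight); assembly 112/112 (tight).
The binding rows give the dual system: 3·y_lumber + 4·y_assembly = 39 and 4·y_lumber + 6·y_assembly = 55.
→ y_lumber = 7 and y_assembly = 4.5.
benches enters the basis when its profit ≥ yᵀa₃ = 7·2 + 4.5·5 = 36.5.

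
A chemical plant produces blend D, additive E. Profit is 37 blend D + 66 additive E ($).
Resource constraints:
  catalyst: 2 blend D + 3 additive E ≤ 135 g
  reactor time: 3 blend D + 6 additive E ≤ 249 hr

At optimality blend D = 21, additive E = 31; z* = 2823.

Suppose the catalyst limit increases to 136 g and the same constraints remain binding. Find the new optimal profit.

Both catalyst and reactor time are binding at x*.
The binding rows give the dual system: 2·y_catalyst + 3·y_reactor time = 37 and 3·y_catalyst + 6·y_reactor time = 66.
This yields shadow prices y_catalyst = 8, y_reactor time = 7.
Δz = y_catalyst·Δb = 8 × (1) = 8, so new z* = 2823 + 8 = 2831.

2831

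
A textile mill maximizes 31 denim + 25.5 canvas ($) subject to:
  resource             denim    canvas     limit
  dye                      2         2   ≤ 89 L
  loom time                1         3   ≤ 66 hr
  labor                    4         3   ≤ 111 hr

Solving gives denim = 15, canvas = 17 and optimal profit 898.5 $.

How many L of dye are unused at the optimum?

25

dye used = 2·15 + 2·17 = 64; slack = 89 − 64 = 25.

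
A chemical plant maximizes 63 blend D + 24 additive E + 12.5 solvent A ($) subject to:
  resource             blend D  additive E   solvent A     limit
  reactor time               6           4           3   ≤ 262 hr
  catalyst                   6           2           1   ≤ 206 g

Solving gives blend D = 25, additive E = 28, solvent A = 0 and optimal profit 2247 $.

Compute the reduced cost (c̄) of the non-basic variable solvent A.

Both reactor time and catalyst are binding at x*.
The binding rows give the dual system: 6·y_reactor time + 6·y_catalyst = 63 and 4·y_reactor time + 2·y_catalyst = 24.
→ y_reactor time = 1.5 and y_catalyst = 9.
Reduced cost of solvent A: c₃ − yᵀa₃ = 12.5 − (1.5·3 + 9·1) = 12.5 − 13.5 = -1.

-1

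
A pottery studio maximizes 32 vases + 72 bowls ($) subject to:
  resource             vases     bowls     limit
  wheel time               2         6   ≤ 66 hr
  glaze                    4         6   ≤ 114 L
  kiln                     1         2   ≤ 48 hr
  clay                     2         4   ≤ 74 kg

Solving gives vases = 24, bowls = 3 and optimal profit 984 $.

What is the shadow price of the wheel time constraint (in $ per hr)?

8

Check each constraint at x*: wheel time 66/66 (tight); glaze 114/114 (tight); kiln 30/48 (slack 18); clay 60/74 (slack 14).
By complementary slackness, y = 0 for the non-binding constraints.
The binding rows give the dual system: 2·y_wheel time + 4·y_glaze = 32 and 6·y_wheel time + 6·y_glaze = 72.
This yields shadow prices y_wheel time = 8, y_glaze = 4.
Shadow price of wheel time = 8.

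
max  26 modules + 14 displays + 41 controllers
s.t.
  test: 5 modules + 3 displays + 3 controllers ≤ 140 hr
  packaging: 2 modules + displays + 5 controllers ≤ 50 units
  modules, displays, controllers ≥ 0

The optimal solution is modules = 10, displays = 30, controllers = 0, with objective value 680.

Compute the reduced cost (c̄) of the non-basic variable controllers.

-5

Both test and packaging are binding at x*.
The binding rows give the dual system: 5·y_test + 2·y_packaging = 26 and 3·y_test + 1·y_packaging = 14.
→ y_test = 2 and y_packaging = 8.
Reduced cost of controllers: c₃ − yᵀa₃ = 41 − (2·3 + 8·5) = 41 − 46 = -5.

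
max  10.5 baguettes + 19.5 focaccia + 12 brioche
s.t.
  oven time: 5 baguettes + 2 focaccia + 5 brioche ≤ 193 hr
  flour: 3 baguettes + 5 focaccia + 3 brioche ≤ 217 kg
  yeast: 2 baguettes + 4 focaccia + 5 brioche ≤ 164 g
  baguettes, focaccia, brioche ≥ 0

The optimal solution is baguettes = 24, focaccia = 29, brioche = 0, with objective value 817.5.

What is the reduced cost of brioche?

-7.5

At the optimum: oven time uses 178 of 193 (slack = 15); flour uses 217 of 217 (binding); yeast uses 164 of 164 (binding).
Slack constraints have shadow price 0 (complementary slackness).
Dual feasibility on the basic columns requires 3·y_flour + 2·y_yeast = 10.5, 5·y_flour + 4·y_yeast = 19.5.
→ y_flour = 1.5 and y_yeast = 3.
Reduced cost of brioche: c₃ − yᵀa₃ = 12 − (1.5·3 + 3·5) = 12 − 19.5 = -7.5.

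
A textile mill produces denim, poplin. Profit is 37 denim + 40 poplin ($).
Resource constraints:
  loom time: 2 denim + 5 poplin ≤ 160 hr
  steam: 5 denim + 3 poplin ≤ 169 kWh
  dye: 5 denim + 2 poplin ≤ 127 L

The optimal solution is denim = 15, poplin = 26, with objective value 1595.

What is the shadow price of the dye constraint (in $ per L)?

5

Check each constraint at x*: loom time 160/160 (tight); steam 153/169 (slack 16); dye 127/127 (tight).
By complementary slackness, y = 0 for the non-binding constraint.
From A_Bᵀ y = c: 2·y_loom time + 5·y_dye = 37; 5·y_loom time + 2·y_dye = 40.
Solving: y_loom time = 6, y_dye = 5.
Shadow price of dye = 5.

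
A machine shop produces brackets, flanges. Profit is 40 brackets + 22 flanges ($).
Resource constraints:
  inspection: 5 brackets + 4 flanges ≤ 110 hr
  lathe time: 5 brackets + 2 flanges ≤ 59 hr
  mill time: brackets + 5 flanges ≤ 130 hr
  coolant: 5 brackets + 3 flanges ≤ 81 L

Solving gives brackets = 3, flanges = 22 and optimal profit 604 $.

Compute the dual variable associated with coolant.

6

At the optimum: inspection uses 103 of 110 (slack = 7); lathe time uses 59 of 59 (binding); mill time uses 113 of 130 (slack = 17); coolant uses 81 of 81 (binding).
Slack constraints have shadow price 0 (complementary slackness).
Dual feasibility on the basic columns requires 5·y_lathe time + 5·y_coolant = 40, 2·y_lathe time + 3·y_coolant = 22.
→ y_lathe time = 2 and y_coolant = 6.
Shadow price of coolant = 6.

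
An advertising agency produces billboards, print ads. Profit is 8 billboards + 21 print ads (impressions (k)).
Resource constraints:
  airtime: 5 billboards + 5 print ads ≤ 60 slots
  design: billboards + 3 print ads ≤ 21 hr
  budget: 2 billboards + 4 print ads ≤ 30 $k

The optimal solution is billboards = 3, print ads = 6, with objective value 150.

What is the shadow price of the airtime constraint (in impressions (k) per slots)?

0

Check each constraint at x*: airtime 45/60 (slack 15); design 21/21 (tight); budget 30/30 (tight).
Since airtime is not tight, its dual is 0.
The binding rows give the dual system: 1·y_design + 2·y_budget = 8 and 3·y_design + 4·y_budget = 21.
Solving: y_design = 5, y_budget = 1.5.
Shadow price of airtime = 0.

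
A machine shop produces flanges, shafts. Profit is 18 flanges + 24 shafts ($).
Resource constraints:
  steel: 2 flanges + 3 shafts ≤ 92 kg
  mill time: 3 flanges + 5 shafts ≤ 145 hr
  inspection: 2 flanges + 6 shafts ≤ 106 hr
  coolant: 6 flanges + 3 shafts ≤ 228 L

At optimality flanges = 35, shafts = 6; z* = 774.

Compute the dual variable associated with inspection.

3

At the optimum: steel uses 88 of 92 (slack = 4); mill time uses 135 of 145 (slack = 10); inspection uses 106 of 106 (binding); coolant uses 228 of 228 (binding).
Since steel, mill time are not tight, their duals are 0.
From A_Bᵀ y = c: 2·y_inspection + 6·y_coolant = 18; 6·y_inspection + 3·y_coolant = 24.
→ y_inspection = 3 and y_coolant = 2.
Shadow price of inspection = 3.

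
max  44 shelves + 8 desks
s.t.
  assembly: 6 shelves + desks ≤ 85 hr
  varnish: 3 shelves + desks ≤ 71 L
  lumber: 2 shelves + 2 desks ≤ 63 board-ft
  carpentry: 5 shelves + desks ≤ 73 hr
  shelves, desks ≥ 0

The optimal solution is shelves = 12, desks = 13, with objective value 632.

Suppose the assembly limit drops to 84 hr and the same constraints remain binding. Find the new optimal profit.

628

At the optimum: assembly uses 85 of 85 (binding); varnish uses 49 of 71 (slack = 22); lumber uses 50 of 63 (slack = 13); carpentry uses 73 of 73 (binding).
Slack constraints have shadow price 0 (complementary slackness).
The binding rows give the dual system: 6·y_assembly + 5·y_carpentry = 44 and 1·y_assembly + 1·y_carpentry = 8.
→ y_assembly = 4 and y_carpentry = 4.
Δz = y_assembly·Δb = 4 × (-1) = -4, so new z* = 632 − 4 = 628.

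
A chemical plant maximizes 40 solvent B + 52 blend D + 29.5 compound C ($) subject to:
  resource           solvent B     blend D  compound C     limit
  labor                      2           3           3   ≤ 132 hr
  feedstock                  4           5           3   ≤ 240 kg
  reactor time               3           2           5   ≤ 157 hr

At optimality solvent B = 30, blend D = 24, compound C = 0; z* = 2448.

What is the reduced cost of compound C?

At the optimum: labor uses 132 of 132 (binding); feedstock uses 240 of 240 (binding); reactor time uses 138 of 157 (slack = 19).
By complementary slackness, y = 0 for the non-binding constraint.
The binding rows give the dual system: 2·y_labor + 4·y_feedstock = 40 and 3·y_labor + 5·y_feedstock = 52.
Solving: y_labor = 4, y_feedstock = 8.
Reduced cost of compound C: c₃ − yᵀa₃ = 29.5 − (4·3 + 8·3) = 29.5 − 36 = -6.5.

-6.5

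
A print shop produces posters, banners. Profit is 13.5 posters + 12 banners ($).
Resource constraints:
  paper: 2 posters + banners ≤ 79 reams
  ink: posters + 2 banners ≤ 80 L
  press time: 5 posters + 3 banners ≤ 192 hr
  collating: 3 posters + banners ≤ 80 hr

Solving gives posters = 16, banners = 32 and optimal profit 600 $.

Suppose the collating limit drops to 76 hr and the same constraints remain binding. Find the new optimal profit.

588

Check each constraint at x*: paper 64/79 (slack 15); ink 80/80 (tight); press time 176/192 (slack 16); collating 80/80 (tight).
By complementary slackness, y = 0 for the non-binding constraints.
Dual feasibility on the basic columns requires 1·y_ink + 3·y_collating = 13.5, 2·y_ink + 1·y_collating = 12.
Solving: y_ink = 4.5, y_collating = 3.
Δz = y_collating·Δb = 3 × (-4) = -12, so new z* = 600 − 12 = 588.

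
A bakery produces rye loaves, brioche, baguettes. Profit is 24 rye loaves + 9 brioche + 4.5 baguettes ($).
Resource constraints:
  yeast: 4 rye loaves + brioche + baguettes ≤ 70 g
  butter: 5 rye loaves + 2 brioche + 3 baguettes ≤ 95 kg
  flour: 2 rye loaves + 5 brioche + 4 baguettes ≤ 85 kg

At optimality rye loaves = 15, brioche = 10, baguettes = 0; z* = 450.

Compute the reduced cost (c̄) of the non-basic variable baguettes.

Binding: yeast and butter. Non-binding: flour (5 unused).
Since flour is not tight, its dual is 0.
The binding rows give the dual system: 4·y_yeast + 5·y_butter = 24 and 1·y_yeast + 2·y_butter = 9.
→ y_yeast = 1 and y_butter = 4.
Reduced cost of baguettes: c₃ − yᵀa₃ = 4.5 − (1·1 + 4·3) = 4.5 − 13 = -8.5.

-8.5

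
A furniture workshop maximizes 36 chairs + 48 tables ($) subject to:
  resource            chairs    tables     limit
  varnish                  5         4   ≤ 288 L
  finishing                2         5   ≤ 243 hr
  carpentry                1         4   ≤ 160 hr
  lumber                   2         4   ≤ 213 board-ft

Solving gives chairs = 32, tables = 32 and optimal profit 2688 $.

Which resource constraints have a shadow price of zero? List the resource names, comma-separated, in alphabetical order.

finishing, lumber

varnish: 288/288 (binding)
finishing: 224/243 (slack 19)
carpentry: 160/160 (binding)
lumber: 192/213 (slack 21)
By complementary slackness, a constraint with positive slack has shadow price 0 → finishing, lumber.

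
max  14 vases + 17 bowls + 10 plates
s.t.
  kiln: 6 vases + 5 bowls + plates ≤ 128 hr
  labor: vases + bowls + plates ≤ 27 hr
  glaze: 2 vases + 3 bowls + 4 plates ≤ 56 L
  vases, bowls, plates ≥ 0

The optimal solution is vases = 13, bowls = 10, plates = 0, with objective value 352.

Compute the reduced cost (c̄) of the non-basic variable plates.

-7

At the optimum: kiln uses 128 of 128 (binding); labor uses 23 of 27 (slack = 4); glaze uses 56 of 56 (binding).
By complementary slackness, y = 0 for the non-binding constraint.
The binding rows give the dual system: 6·y_kiln + 2·y_glaze = 14 and 5·y_kiln + 3·y_glaze = 17.
Solving: y_kiln = 1, y_glaze = 4.
Reduced cost of plates: c₃ − yᵀa₃ = 10 − (1·1 + 4·4) = 10 − 17 = -7.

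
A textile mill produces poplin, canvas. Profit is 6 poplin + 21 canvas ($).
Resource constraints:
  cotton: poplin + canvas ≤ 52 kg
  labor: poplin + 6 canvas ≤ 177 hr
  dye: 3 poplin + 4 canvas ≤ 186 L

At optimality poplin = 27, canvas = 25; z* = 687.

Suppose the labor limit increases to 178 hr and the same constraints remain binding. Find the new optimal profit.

690

Binding: cotton and labor. Non-binding: dye (5 unused).
Slack constraints have shadow price 0 (complementary slackness).
The binding rows give the dual system: 1·y_cotton + 1·y_labor = 6 and 1·y_cotton + 6·y_labor = 21.
This yields shadow prices y_cotton = 3, y_labor = 3.
Δz = y_labor·Δb = 3 × (1) = 3, so new z* = 687 + 3 = 690.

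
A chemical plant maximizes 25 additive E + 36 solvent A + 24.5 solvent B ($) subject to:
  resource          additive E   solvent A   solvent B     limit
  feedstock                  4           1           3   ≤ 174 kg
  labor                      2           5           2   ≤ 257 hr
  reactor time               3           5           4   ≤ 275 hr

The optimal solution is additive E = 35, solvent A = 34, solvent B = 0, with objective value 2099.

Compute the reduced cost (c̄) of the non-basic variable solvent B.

Check each constraint at x*: feedstock 174/174 (tight); labor 240/257 (slack 17); reactor time 275/275 (tight).
Slack constraints have shadow price 0 (complementary slackness).
The binding rows give the dual system: 4·y_feedstock + 3·y_reactor time = 25 and 1·y_feedstock + 5·y_reactor time = 36.
Solving: y_feedstock = 1, y_reactor time = 7.
Reduced cost of solvent B: c₃ − yᵀa₃ = 24.5 − (1·3 + 7·4) = 24.5 − 31 = -6.5.

-6.5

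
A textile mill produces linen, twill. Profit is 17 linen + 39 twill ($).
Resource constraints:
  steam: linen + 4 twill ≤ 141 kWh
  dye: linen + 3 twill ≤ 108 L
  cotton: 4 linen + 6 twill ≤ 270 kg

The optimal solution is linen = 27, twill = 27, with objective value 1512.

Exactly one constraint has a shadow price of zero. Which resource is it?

steam

steam: 135/141 (slack 6)
dye: 108/108 (binding)
cotton: 270/270 (binding)
By complementary slackness, a constraint with positive slack has shadow price 0 → steam.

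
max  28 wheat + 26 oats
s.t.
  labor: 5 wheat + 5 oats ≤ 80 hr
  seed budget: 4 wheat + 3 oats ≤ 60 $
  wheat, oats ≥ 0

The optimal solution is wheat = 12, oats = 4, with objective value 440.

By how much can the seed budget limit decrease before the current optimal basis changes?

Binding constraints: labor, seed budget. The basis is B = [[5,5],[4,3]] with det -5.
Per unit decrease in seed budget, x* moves by d = (-1, 1).
The basis stays optimal until wheat reaches 0; allowable decrease = 12 $.

12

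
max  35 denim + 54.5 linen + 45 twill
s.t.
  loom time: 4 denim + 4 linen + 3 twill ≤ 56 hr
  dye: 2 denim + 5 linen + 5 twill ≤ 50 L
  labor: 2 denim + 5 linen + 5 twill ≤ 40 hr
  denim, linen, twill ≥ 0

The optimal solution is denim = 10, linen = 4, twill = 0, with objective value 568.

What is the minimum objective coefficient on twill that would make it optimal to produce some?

Check each constraint at x*: loom time 56/56 (tight); dye 40/50 (slack 10); labor 40/40 (tight).
Since dye is not tight, its dual is 0.
The binding rows give the dual system: 4·y_loom time + 2·y_labor = 35 and 4·y_loom time + 5·y_labor = 54.5.
→ y_loom time = 5.5 and y_labor = 6.5.
twill enters the basis when its profit ≥ yᵀa₃ = 5.5·3 + 6.5·5 = 49.

49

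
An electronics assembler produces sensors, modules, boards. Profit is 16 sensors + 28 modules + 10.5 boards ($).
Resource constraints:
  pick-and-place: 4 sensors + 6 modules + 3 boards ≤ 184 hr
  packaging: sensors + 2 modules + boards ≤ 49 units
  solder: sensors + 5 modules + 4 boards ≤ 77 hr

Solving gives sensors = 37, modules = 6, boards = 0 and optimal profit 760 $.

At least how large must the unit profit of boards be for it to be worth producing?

14

Binding: pick-and-place and packaging. Non-binding: solder (10 unused).
Since solder is not tight, its dual is 0.
Dual feasibility on the basic columns requires 4·y_pick-and-place + 1·y_packaging = 16, 6·y_pick-and-place + 2·y_packaging = 28.
Solving: y_pick-and-place = 2, y_packaging = 8.
boards enters the basis when its profit ≥ yᵀa₃ = 2·3 + 8·1 = 14.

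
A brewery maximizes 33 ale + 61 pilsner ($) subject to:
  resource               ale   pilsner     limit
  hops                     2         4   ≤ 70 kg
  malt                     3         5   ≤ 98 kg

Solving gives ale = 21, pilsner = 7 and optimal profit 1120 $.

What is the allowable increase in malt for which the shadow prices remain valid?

7

Binding constraints: hops, malt. The basis is B = [[2,4],[3,5]] with det -2.
Per unit increase in malt, x* moves by d = (2, -1).
The basis stays optimal until pilsner reaches 0; allowable increase = 7 kg.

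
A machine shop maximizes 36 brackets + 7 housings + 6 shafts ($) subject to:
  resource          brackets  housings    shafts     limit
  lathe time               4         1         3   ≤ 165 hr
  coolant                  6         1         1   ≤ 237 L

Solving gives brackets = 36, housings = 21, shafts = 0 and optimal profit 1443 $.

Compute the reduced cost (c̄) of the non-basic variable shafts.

-7

Check each constraint at x*: lathe time 165/165 (tight); coolant 237/237 (tight).
Dual feasibility on the basic columns requires 4·y_lathe time + 6·y_coolant = 36, 1·y_lathe time + 1·y_coolant = 7.
→ y_lathe time = 3 and y_coolant = 4.
Reduced cost of shafts: c₃ − yᵀa₃ = 6 − (3·3 + 4·1) = 6 − 13 = -7.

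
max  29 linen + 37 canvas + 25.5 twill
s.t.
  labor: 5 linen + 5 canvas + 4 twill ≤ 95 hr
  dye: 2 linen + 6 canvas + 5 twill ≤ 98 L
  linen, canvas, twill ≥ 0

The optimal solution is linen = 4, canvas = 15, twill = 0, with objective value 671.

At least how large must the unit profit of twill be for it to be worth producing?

At the optimum: labor uses 95 of 95 (binding); dye uses 98 of 98 (binding).
The binding rows give the dual system: 5·y_labor + 2·y_dye = 29 and 5·y_labor + 6·y_dye = 37.
This yields shadow prices y_labor = 5, y_dye = 2.
twill enters the basis when its profit ≥ yᵀa₃ = 5·4 + 2·5 = 30.

30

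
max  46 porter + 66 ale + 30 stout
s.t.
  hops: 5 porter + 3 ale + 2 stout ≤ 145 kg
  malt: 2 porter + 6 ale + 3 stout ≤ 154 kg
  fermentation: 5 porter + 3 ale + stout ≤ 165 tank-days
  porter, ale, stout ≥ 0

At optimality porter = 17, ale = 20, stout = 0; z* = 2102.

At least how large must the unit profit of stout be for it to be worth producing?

36

At the optimum: hops uses 145 of 145 (binding); malt uses 154 of 154 (binding); fermentation uses 145 of 165 (slack = 20).
Slack constraints have shadow price 0 (complementary slackness).
The binding rows give the dual system: 5·y_hops + 2·y_malt = 46 and 3·y_hops + 6·y_malt = 66.
→ y_hops = 6 and y_malt = 8.
stout enters the basis when its profit ≥ yᵀa₃ = 6·2 + 8·3 = 36.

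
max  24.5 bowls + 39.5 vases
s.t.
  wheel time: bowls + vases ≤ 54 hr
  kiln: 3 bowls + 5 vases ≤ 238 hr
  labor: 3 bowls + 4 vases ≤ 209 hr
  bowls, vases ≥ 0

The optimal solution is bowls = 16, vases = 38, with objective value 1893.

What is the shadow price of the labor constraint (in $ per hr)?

Check each constraint at x*: wheel time 54/54 (tight); kiln 238/238 (tight); labor 200/209 (slack 9).
Slack constraints have shadow price 0 (complementary slackness).
From A_Bᵀ y = c: 1·y_wheel time + 3·y_kiln = 24.5; 1·y_wheel time + 5·y_kiln = 39.5.
→ y_wheel time = 2 and y_kiln = 7.5.
Shadow price of labor = 0.

0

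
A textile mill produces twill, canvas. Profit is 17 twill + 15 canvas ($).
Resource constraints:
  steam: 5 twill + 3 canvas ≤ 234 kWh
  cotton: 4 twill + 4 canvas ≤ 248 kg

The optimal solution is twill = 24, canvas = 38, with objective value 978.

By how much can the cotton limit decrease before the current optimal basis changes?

Binding constraints: steam, cotton. The basis is B = [[5,3],[4,4]] with det 8.
Per unit decrease in cotton, x* moves by d = (0.375, -0.625).
The basis stays optimal until canvas reaches 0; allowable decrease = 60.8 kg.

60.8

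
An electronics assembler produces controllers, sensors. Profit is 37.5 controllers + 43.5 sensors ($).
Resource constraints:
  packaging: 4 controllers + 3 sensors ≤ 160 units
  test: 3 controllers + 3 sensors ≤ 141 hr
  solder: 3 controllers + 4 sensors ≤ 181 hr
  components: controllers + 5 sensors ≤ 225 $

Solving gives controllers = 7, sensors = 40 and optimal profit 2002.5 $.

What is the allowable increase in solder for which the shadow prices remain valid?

4.5

Binding constraints: test, solder. The basis is B = [[3,3],[3,4]] with det 3.
Per unit increase in solder, x* moves by d = (-1, 1).
The basis stays optimal until components becomes binding; allowable increase = 4.5 hr.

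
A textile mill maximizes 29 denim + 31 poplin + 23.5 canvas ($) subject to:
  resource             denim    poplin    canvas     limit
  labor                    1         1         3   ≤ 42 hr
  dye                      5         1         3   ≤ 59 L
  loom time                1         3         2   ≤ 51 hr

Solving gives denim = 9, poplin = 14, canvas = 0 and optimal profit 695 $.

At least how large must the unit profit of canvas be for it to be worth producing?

At the optimum: labor uses 23 of 42 (slack = 19); dye uses 59 of 59 (binding); loom time uses 51 of 51 (binding).
Slack constraints have shadow price 0 (complementary slackness).
The binding rows give the dual system: 5·y_dye + 1·y_loom time = 29 and 1·y_dye + 3·y_loom time = 31.
→ y_dye = 4 and y_loom time = 9.
canvas enters the basis when its profit ≥ yᵀa₃ = 4·3 + 9·2 = 30.

30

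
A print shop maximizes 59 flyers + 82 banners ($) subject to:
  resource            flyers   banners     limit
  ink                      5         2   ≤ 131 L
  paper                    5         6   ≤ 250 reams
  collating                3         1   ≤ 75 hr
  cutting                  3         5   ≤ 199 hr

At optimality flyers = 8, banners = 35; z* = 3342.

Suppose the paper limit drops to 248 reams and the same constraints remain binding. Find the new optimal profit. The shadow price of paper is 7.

Δb = -2, so new z* = 3342 + (7)·(-2) = 3342 − 14 = 3328.

3328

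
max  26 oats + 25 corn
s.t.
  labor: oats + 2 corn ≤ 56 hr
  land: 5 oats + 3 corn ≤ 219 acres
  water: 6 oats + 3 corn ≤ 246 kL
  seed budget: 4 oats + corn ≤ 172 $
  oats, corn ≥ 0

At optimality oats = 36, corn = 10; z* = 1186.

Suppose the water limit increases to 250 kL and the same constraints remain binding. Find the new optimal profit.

Check each constraint at x*: labor 56/56 (tight); land 210/219 (slack 9); water 246/246 (tight); seed budget 154/172 (slack 18).
Slack constraints have shadow price 0 (complementary slackness).
From A_Bᵀ y = c: 1·y_labor + 6·y_water = 26; 2·y_labor + 3·y_water = 25.
This yields shadow prices y_labor = 8, y_water = 3.
Δz = y_water·Δb = 3 × (4) = 12, so new z* = 1186 + 12 = 1198.

1198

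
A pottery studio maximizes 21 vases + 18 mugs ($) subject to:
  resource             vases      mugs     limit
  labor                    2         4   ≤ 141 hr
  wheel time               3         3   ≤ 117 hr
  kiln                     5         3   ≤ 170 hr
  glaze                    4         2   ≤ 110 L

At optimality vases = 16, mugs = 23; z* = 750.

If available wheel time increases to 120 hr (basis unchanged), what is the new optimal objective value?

765

Binding: wheel time and glaze. Non-binding: labor (17 unused), kiln (21 unused).
Slack constraints have shadow price 0 (complementary slackness).
From A_Bᵀ y = c: 3·y_wheel time + 4·y_glaze = 21; 3·y_wheel time + 2·y_glaze = 18.
→ y_wheel time = 5 and y_glaze = 1.5.
Δz = y_wheel time·Δb = 5 × (3) = 15, so new z* = 750 + 15 = 765.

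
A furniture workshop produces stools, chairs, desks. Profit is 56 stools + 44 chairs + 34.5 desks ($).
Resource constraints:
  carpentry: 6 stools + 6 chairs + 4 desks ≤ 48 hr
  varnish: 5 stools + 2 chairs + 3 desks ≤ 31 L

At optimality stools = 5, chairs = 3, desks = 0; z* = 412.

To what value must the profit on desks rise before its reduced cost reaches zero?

36

Check each constraint at x*: carpentry 48/48 (tight); varnish 31/31 (tight).
From A_Bᵀ y = c: 6·y_carpentry + 5·y_varnish = 56; 6·y_carpentry + 2·y_varnish = 44.
Solving: y_carpentry = 6, y_varnish = 4.
desks enters the basis when its profit ≥ yᵀa₃ = 6·4 + 4·3 = 36.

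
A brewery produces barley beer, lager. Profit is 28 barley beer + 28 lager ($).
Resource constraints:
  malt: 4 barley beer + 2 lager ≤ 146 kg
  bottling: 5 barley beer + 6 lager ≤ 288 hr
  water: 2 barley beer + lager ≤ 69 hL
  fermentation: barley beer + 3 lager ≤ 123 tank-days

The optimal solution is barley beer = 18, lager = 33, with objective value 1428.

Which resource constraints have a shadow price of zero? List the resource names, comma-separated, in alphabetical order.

malt: 138/146 (slack 8)
bottling: 288/288 (binding)
water: 69/69 (binding)
fermentation: 117/123 (slack 6)
By complementary slackness, a constraint with positive slack has shadow price 0 → fermentation, malt.

fermentation, malt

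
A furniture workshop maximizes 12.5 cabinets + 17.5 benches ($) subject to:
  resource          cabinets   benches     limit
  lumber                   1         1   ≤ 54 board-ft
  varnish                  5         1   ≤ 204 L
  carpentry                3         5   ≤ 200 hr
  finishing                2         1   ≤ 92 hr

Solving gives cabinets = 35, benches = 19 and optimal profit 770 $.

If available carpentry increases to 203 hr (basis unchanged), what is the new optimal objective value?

777.5

Binding: lumber and carpentry. Non-binding: varnish (10 unused), finishing (3 unused).
By complementary slackness, y = 0 for the non-binding constraints.
Dual feasibility on the basic columns requires 1·y_lumber + 3·y_carpentry = 12.5, 1·y_lumber + 5·y_carpentry = 17.5.
This yields shadow prices y_lumber = 5, y_carpentry = 2.5.
Δz = y_carpentry·Δb = 2.5 × (3) = 7.5, so new z* = 770 + 7.5 = 777.5.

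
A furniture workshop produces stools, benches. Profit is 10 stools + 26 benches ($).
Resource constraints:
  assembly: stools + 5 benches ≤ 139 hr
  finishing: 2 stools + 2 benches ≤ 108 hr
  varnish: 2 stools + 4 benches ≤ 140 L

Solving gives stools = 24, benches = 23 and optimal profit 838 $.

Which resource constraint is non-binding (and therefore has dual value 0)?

assembly: 139/139 (binding)
finishing: 94/108 (slack 14)
varnish: 140/140 (binding)
By complementary slackness, a constraint with positive slack has shadow price 0 → finishing.

finishing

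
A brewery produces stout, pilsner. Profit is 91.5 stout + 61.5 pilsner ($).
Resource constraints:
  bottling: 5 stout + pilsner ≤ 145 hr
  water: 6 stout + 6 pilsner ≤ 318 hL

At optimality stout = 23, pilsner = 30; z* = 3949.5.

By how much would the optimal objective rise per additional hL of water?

Check each constraint at x*: bottling 145/145 (tight); water 318/318 (tight).
From A_Bᵀ y = c: 5·y_bottling + 6·y_water = 91.5; 1·y_bottling + 6·y_water = 61.5.
This yields shadow prices y_bottling = 7.5, y_water = 9.
Shadow price of water = 9.

9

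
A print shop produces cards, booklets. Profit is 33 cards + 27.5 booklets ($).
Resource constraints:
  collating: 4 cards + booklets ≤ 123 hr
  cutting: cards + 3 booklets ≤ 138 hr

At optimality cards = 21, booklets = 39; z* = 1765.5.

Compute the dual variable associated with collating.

At the optimum: collating uses 123 of 123 (binding); cutting uses 138 of 138 (binding).
Dual feasibility on the basic columns requires 4·y_collating + 1·y_cutting = 33, 1·y_collating + 3·y_cutting = 27.5.
This yields shadow prices y_collating = 6.5, y_cutting = 7.
Shadow price of collating = 6.5.

6.5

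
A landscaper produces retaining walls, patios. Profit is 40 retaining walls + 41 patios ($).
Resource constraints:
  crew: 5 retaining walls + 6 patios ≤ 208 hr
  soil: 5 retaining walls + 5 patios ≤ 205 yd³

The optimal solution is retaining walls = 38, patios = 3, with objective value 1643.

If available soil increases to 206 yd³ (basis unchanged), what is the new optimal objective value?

Check each constraint at x*: crew 208/208 (tight); soil 205/205 (tight).
From A_Bᵀ y = c: 5·y_crew + 5·y_soil = 40; 6·y_crew + 5·y_soil = 41.
Solving: y_crew = 1, y_soil = 7.
Δz = y_soil·Δb = 7 × (1) = 7, so new z* = 1643 + 7 = 1650.

1650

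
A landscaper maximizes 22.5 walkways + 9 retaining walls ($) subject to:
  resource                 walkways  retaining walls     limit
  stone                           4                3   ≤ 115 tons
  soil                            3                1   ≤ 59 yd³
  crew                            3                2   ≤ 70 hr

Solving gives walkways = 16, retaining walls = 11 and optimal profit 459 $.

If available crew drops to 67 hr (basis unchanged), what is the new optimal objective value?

Binding: soil and crew. Non-binding: stone (18 unused).
By complementary slackness, y = 0 for the non-binding constraint.
Dual feasibility on the basic columns requires 3·y_soil + 3·y_crew = 22.5, 1·y_soil + 2·y_crew = 9.
Solving: y_soil = 6, y_crew = 1.5.
Δz = y_crew·Δb = 1.5 × (-3) = -4.5, so new z* = 459 − 4.5 = 454.5.

454.5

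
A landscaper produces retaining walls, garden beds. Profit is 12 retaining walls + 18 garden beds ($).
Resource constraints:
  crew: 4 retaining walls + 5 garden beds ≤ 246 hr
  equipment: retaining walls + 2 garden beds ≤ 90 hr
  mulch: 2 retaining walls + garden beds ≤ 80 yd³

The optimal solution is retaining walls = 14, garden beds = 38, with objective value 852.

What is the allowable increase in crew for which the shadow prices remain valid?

Binding constraints: crew, equipment. The basis is B = [[4,5],[1,2]] with det 3.
Per unit increase in crew, x* moves by d = (0.6667, -0.3333).
The basis stays optimal until mulch becomes binding; allowable increase = 14 hr.

14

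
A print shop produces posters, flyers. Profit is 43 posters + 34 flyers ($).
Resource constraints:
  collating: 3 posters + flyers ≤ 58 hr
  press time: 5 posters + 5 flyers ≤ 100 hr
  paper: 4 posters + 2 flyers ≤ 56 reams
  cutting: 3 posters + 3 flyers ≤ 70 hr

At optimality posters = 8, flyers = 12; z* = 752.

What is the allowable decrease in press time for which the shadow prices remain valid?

30

Binding constraints: press time, paper. The basis is B = [[5,5],[4,2]] with det -10.
Per unit decrease in press time, x* moves by d = (0.2, -0.4).
The basis stays optimal until flyers reaches 0; allowable decrease = 30 hr.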